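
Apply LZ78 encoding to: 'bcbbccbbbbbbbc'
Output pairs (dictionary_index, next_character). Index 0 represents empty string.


LZ78 encoding steps:
Dictionary: {0: ''}
Step 1: w='' (idx 0), next='b' -> output (0, 'b'), add 'b' as idx 1
Step 2: w='' (idx 0), next='c' -> output (0, 'c'), add 'c' as idx 2
Step 3: w='b' (idx 1), next='b' -> output (1, 'b'), add 'bb' as idx 3
Step 4: w='c' (idx 2), next='c' -> output (2, 'c'), add 'cc' as idx 4
Step 5: w='bb' (idx 3), next='b' -> output (3, 'b'), add 'bbb' as idx 5
Step 6: w='bbb' (idx 5), next='b' -> output (5, 'b'), add 'bbbb' as idx 6
Step 7: w='c' (idx 2), end of input -> output (2, '')


Encoded: [(0, 'b'), (0, 'c'), (1, 'b'), (2, 'c'), (3, 'b'), (5, 'b'), (2, '')]


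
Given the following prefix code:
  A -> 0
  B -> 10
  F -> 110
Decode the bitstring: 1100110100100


Decoding step by step:
Bits 110 -> F
Bits 0 -> A
Bits 110 -> F
Bits 10 -> B
Bits 0 -> A
Bits 10 -> B
Bits 0 -> A


Decoded message: FAFBABA


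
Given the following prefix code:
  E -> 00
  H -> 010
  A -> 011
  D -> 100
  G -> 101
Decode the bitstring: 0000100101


Decoding step by step:
Bits 00 -> E
Bits 00 -> E
Bits 100 -> D
Bits 101 -> G


Decoded message: EEDG


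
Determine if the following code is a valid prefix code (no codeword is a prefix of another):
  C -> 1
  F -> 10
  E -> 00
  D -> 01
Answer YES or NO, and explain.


Checking each pair (does one codeword prefix another?):
  C='1' vs F='10': prefix -- VIOLATION

NO -- this is NOT a valid prefix code. C (1) is a prefix of F (10).


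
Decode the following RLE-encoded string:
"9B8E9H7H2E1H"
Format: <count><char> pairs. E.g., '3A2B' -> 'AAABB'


Expanding each <count><char> pair:
  9B -> 'BBBBBBBBB'
  8E -> 'EEEEEEEE'
  9H -> 'HHHHHHHHH'
  7H -> 'HHHHHHH'
  2E -> 'EE'
  1H -> 'H'

Decoded = BBBBBBBBBEEEEEEEEHHHHHHHHHHHHHHHHEEH


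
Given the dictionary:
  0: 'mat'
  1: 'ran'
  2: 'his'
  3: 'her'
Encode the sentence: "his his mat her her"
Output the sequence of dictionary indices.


Look up each word in the dictionary:
  'his' -> 2
  'his' -> 2
  'mat' -> 0
  'her' -> 3
  'her' -> 3

Encoded: [2, 2, 0, 3, 3]


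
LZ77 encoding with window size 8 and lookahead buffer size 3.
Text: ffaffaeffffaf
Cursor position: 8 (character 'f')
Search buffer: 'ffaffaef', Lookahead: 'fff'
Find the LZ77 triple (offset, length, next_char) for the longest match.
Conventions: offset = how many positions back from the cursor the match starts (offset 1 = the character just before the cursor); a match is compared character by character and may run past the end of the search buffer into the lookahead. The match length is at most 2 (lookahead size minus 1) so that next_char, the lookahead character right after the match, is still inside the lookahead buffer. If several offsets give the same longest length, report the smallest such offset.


Try each offset into the search buffer:
  offset=1 (pos 7, char 'f'): match length 2
  offset=2 (pos 6, char 'e'): match length 0
  offset=3 (pos 5, char 'a'): match length 0
  offset=4 (pos 4, char 'f'): match length 1
  offset=5 (pos 3, char 'f'): match length 2
  offset=6 (pos 2, char 'a'): match length 0
  offset=7 (pos 1, char 'f'): match length 1
  offset=8 (pos 0, char 'f'): match length 2
Longest match has length 2, found at offsets 1, 5, 8; take the smallest, offset 1.
next_char = character at position 8 + 2 = 10 -> 'f'

Best match: offset=1, length=2 (matching 'ff' starting at position 7)
LZ77 triple: (1, 2, 'f')


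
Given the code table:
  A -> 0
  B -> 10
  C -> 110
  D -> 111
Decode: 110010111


Decoding:
110 -> C
0 -> A
10 -> B
111 -> D


Result: CABD


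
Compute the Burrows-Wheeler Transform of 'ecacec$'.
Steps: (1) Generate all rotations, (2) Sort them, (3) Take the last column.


Rotations (sorted):
  0: $ecacec -> last char: c
  1: acec$ec -> last char: c
  2: c$ecace -> last char: e
  3: cacec$e -> last char: e
  4: cec$eca -> last char: a
  5: ec$ecac -> last char: c
  6: ecacec$ -> last char: $


BWT = cceeac$


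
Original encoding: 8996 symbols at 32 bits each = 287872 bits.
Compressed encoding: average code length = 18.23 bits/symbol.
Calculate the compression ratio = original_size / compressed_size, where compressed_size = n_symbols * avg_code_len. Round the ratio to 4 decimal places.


original_size = n_symbols * orig_bits = 8996 * 32 = 287872 bits
compressed_size = n_symbols * avg_code_len = 8996 * 18.23 = 163997.08 bits
ratio = original_size / compressed_size = 287872 / 163997.08 = 1.7553

Compression ratio = 1.7553


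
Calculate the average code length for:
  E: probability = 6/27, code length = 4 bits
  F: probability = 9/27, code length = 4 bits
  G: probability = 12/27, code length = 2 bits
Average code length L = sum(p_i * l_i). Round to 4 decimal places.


Weighted contributions p_i * l_i:
  E: (6/27) * 4 = 24/27
  F: (9/27) * 4 = 36/27
  G: (12/27) * 2 = 24/27
Sum = (24 + 36 + 24)/27 = 84/27

L = 84/27 = 3.1111 bits/symbol


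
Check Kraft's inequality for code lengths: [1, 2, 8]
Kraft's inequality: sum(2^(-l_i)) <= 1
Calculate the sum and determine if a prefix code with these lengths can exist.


Sum = 2^(-1) + 2^(-2) + 2^(-8)
    = 0.5 + 0.25 + 0.00390625
    = 193/256 = 0.75390625
Since 0.75390625 <= 1, Kraft's inequality IS satisfied.
A prefix code with these lengths CAN exist.

Kraft sum = 0.75390625. Satisfied.


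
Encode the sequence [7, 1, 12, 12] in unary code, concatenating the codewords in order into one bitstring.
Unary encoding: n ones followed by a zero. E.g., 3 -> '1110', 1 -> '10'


Encode each number as n ones followed by a terminating 0:
  7 -> 11111110 (8 bits)
  1 -> 10 (2 bits)
  12 -> 1111111111110 (13 bits)
  12 -> 1111111111110 (13 bits)
Total length = 8 + 2 + 13 + 13 = 36 bits.

Unary([7, 1, 12, 12]) = 111111101011111111111101111111111110 (36 bits)


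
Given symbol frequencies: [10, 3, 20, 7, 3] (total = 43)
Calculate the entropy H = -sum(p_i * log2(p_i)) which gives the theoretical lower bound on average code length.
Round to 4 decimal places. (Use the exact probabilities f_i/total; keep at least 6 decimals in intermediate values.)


Per-symbol terms -p_i * log2(p_i) with p_i = f_i/43:
  p = 10/43 = 0.232558: log2(p) = -2.104337, -p*log2(p) = 0.489381
  p = 3/43 = 0.069767: log2(p) = -3.841302, -p*log2(p) = 0.267998
  p = 20/43 = 0.465116: log2(p) = -1.104337, -p*log2(p) = 0.513645
  p = 7/43 = 0.162791: log2(p) = -2.618910, -p*log2(p) = 0.426334
  p = 3/43 = 0.069767: log2(p) = -3.841302, -p*log2(p) = 0.267998
H = 0.489381 + 0.267998 + 0.513645 + 0.426334 + 0.267998 = 1.965356

H = 1.9654 bits/symbol


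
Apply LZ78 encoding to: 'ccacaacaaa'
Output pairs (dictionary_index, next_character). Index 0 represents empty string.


LZ78 encoding steps:
Dictionary: {0: ''}
Step 1: w='' (idx 0), next='c' -> output (0, 'c'), add 'c' as idx 1
Step 2: w='c' (idx 1), next='a' -> output (1, 'a'), add 'ca' as idx 2
Step 3: w='ca' (idx 2), next='a' -> output (2, 'a'), add 'caa' as idx 3
Step 4: w='caa' (idx 3), next='a' -> output (3, 'a'), add 'caaa' as idx 4


Encoded: [(0, 'c'), (1, 'a'), (2, 'a'), (3, 'a')]


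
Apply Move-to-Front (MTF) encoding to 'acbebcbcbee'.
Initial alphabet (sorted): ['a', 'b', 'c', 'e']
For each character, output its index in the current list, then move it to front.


MTF encoding:
'a': index 0 in ['a', 'b', 'c', 'e'] -> ['a', 'b', 'c', 'e']
'c': index 2 in ['a', 'b', 'c', 'e'] -> ['c', 'a', 'b', 'e']
'b': index 2 in ['c', 'a', 'b', 'e'] -> ['b', 'c', 'a', 'e']
'e': index 3 in ['b', 'c', 'a', 'e'] -> ['e', 'b', 'c', 'a']
'b': index 1 in ['e', 'b', 'c', 'a'] -> ['b', 'e', 'c', 'a']
'c': index 2 in ['b', 'e', 'c', 'a'] -> ['c', 'b', 'e', 'a']
'b': index 1 in ['c', 'b', 'e', 'a'] -> ['b', 'c', 'e', 'a']
'c': index 1 in ['b', 'c', 'e', 'a'] -> ['c', 'b', 'e', 'a']
'b': index 1 in ['c', 'b', 'e', 'a'] -> ['b', 'c', 'e', 'a']
'e': index 2 in ['b', 'c', 'e', 'a'] -> ['e', 'b', 'c', 'a']
'e': index 0 in ['e', 'b', 'c', 'a'] -> ['e', 'b', 'c', 'a']


Output: [0, 2, 2, 3, 1, 2, 1, 1, 1, 2, 0]


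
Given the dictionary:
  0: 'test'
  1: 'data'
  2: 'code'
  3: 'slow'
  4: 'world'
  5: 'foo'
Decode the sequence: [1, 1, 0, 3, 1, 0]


Look up each index in the dictionary:
  1 -> 'data'
  1 -> 'data'
  0 -> 'test'
  3 -> 'slow'
  1 -> 'data'
  0 -> 'test'

Decoded: "data data test slow data test"


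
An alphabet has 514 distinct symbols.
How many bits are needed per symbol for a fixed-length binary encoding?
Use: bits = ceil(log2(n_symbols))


log2(514) = 9.0056
Bracket: 2^9 = 512 < 514 <= 2^10 = 1024
So ceil(log2(514)) = 10

bits = ceil(log2(514)) = ceil(9.0056) = 10 bits


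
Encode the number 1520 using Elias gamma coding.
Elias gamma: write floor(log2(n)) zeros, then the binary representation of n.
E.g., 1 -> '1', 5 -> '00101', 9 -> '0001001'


num_bits = floor(log2(1520)) + 1 = 11
leading_zeros = num_bits - 1 = 10
binary(1520) = 10111110000

Elias gamma(1520) = '0000000000' + '10111110000' = 000000000010111110000 (21 bits)


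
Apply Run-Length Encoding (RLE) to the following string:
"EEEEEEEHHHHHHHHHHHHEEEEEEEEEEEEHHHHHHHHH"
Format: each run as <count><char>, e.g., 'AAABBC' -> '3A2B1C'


Scanning runs left to right:
  i=0: run of 'E' x 7 -> '7E'
  i=7: run of 'H' x 12 -> '12H'
  i=19: run of 'E' x 12 -> '12E'
  i=31: run of 'H' x 9 -> '9H'

RLE = 7E12H12E9H


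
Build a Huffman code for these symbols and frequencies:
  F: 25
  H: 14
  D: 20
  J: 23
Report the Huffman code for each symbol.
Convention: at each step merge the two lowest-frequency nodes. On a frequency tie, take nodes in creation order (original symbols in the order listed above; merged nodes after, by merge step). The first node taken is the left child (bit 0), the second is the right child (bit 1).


Huffman tree construction:
Step 1: Merge H(14) + D(20) = 34
Step 2: Merge J(23) + F(25) = 48
Step 3: Merge (H+D)(34) + (J+F)(48) = 82
Read each symbol's code off the tree from the root (left child = 0, right child = 1).

Codes:
  F: 11 (length 2)
  H: 00 (length 2)
  D: 01 (length 2)
  J: 10 (length 2)
Average code length: 164/82 = 2.0000 bits/symbol


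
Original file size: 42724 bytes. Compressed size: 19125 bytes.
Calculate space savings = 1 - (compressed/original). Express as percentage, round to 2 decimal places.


ratio = compressed/original = 19125/42724 = 0.447641
savings = 1 - ratio = 1 - 0.447641 = 0.552359
as a percentage: 0.552359 * 100 = 55.24%

Space savings = 1 - 19125/42724 = 55.24%


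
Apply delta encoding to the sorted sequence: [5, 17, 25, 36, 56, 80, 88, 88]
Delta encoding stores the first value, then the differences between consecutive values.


First value: 5
Deltas:
  17 - 5 = 12
  25 - 17 = 8
  36 - 25 = 11
  56 - 36 = 20
  80 - 56 = 24
  88 - 80 = 8
  88 - 88 = 0


Delta encoded: [5, 12, 8, 11, 20, 24, 8, 0]


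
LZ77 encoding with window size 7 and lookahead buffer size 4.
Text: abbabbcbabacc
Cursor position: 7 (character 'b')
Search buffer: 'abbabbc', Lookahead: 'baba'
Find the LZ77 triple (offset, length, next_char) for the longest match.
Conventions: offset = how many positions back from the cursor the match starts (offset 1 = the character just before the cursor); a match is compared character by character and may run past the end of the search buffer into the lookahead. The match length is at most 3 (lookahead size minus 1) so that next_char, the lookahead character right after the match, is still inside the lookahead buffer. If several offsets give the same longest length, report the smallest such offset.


Try each offset into the search buffer:
  offset=1 (pos 6, char 'c'): match length 0
  offset=2 (pos 5, char 'b'): match length 1
  offset=3 (pos 4, char 'b'): match length 1
  offset=4 (pos 3, char 'a'): match length 0
  offset=5 (pos 2, char 'b'): match length 3
  offset=6 (pos 1, char 'b'): match length 1
  offset=7 (pos 0, char 'a'): match length 0
Longest match has length 3 at offset 5.
next_char = character at position 7 + 3 = 10 -> 'a'

Best match: offset=5, length=3 (matching 'bab' starting at position 2)
LZ77 triple: (5, 3, 'a')


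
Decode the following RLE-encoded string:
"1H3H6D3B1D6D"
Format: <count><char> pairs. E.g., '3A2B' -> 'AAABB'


Expanding each <count><char> pair:
  1H -> 'H'
  3H -> 'HHH'
  6D -> 'DDDDDD'
  3B -> 'BBB'
  1D -> 'D'
  6D -> 'DDDDDD'

Decoded = HHHHDDDDDDBBBDDDDDDD


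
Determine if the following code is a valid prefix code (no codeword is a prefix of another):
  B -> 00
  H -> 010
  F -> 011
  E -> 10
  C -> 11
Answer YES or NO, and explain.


Checking each pair (does one codeword prefix another?):
  B='00' vs H='010': no prefix
  B='00' vs F='011': no prefix
  B='00' vs E='10': no prefix
  B='00' vs C='11': no prefix
  H='010' vs B='00': no prefix
  H='010' vs F='011': no prefix
  H='010' vs E='10': no prefix
  H='010' vs C='11': no prefix
  F='011' vs B='00': no prefix
  F='011' vs H='010': no prefix
  F='011' vs E='10': no prefix
  F='011' vs C='11': no prefix
  E='10' vs B='00': no prefix
  E='10' vs H='010': no prefix
  E='10' vs F='011': no prefix
  E='10' vs C='11': no prefix
  C='11' vs B='00': no prefix
  C='11' vs H='010': no prefix
  C='11' vs F='011': no prefix
  C='11' vs E='10': no prefix
No violation found over all pairs.

YES -- this is a valid prefix code. No codeword is a prefix of any other codeword.


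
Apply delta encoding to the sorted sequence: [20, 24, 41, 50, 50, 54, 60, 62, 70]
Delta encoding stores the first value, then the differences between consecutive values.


First value: 20
Deltas:
  24 - 20 = 4
  41 - 24 = 17
  50 - 41 = 9
  50 - 50 = 0
  54 - 50 = 4
  60 - 54 = 6
  62 - 60 = 2
  70 - 62 = 8


Delta encoded: [20, 4, 17, 9, 0, 4, 6, 2, 8]


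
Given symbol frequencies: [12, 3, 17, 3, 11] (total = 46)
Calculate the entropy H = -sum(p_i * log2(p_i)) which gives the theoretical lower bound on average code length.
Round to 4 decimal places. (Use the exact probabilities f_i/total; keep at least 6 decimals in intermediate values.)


Per-symbol terms -p_i * log2(p_i) with p_i = f_i/46:
  p = 12/46 = 0.260870: log2(p) = -1.938599, -p*log2(p) = 0.505722
  p = 3/46 = 0.065217: log2(p) = -3.938599, -p*log2(p) = 0.256865
  p = 17/46 = 0.369565: log2(p) = -1.436099, -p*log2(p) = 0.530732
  p = 3/46 = 0.065217: log2(p) = -3.938599, -p*log2(p) = 0.256865
  p = 11/46 = 0.239130: log2(p) = -2.064130, -p*log2(p) = 0.493596
H = 0.505722 + 0.256865 + 0.530732 + 0.256865 + 0.493596 = 2.043780

H = 2.0438 bits/symbol


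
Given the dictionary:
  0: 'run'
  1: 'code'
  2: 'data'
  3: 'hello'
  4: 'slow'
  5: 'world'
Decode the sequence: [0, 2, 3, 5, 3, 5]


Look up each index in the dictionary:
  0 -> 'run'
  2 -> 'data'
  3 -> 'hello'
  5 -> 'world'
  3 -> 'hello'
  5 -> 'world'

Decoded: "run data hello world hello world"


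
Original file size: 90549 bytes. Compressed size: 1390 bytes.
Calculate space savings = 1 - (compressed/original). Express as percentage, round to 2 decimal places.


ratio = compressed/original = 1390/90549 = 0.015351
savings = 1 - ratio = 1 - 0.015351 = 0.984649
as a percentage: 0.984649 * 100 = 98.46%

Space savings = 1 - 1390/90549 = 98.46%


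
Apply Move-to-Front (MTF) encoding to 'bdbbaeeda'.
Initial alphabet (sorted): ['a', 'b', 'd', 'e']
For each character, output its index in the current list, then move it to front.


MTF encoding:
'b': index 1 in ['a', 'b', 'd', 'e'] -> ['b', 'a', 'd', 'e']
'd': index 2 in ['b', 'a', 'd', 'e'] -> ['d', 'b', 'a', 'e']
'b': index 1 in ['d', 'b', 'a', 'e'] -> ['b', 'd', 'a', 'e']
'b': index 0 in ['b', 'd', 'a', 'e'] -> ['b', 'd', 'a', 'e']
'a': index 2 in ['b', 'd', 'a', 'e'] -> ['a', 'b', 'd', 'e']
'e': index 3 in ['a', 'b', 'd', 'e'] -> ['e', 'a', 'b', 'd']
'e': index 0 in ['e', 'a', 'b', 'd'] -> ['e', 'a', 'b', 'd']
'd': index 3 in ['e', 'a', 'b', 'd'] -> ['d', 'e', 'a', 'b']
'a': index 2 in ['d', 'e', 'a', 'b'] -> ['a', 'd', 'e', 'b']


Output: [1, 2, 1, 0, 2, 3, 0, 3, 2]


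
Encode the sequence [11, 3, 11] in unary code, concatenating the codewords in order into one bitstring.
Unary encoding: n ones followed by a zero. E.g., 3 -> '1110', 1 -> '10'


Encode each number as n ones followed by a terminating 0:
  11 -> 111111111110 (12 bits)
  3 -> 1110 (4 bits)
  11 -> 111111111110 (12 bits)
Total length = 12 + 4 + 12 = 28 bits.

Unary([11, 3, 11]) = 1111111111101110111111111110 (28 bits)


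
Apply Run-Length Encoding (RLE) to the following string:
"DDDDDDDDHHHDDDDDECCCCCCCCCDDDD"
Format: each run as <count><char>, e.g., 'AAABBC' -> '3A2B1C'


Scanning runs left to right:
  i=0: run of 'D' x 8 -> '8D'
  i=8: run of 'H' x 3 -> '3H'
  i=11: run of 'D' x 5 -> '5D'
  i=16: run of 'E' x 1 -> '1E'
  i=17: run of 'C' x 9 -> '9C'
  i=26: run of 'D' x 4 -> '4D'

RLE = 8D3H5D1E9C4D


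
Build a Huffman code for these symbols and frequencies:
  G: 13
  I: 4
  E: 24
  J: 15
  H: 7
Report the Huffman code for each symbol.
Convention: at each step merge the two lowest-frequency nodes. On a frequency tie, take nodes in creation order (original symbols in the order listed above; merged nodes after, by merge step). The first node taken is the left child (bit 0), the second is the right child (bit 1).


Huffman tree construction:
Step 1: Merge I(4) + H(7) = 11
Step 2: Merge (I+H)(11) + G(13) = 24
Step 3: Merge J(15) + E(24) = 39
Step 4: Merge ((I+H)+G)(24) + (J+E)(39) = 63
Read each symbol's code off the tree from the root (left child = 0, right child = 1).

Codes:
  G: 01 (length 2)
  I: 000 (length 3)
  E: 11 (length 2)
  J: 10 (length 2)
  H: 001 (length 3)
Average code length: 137/63 = 2.1746 bits/symbol


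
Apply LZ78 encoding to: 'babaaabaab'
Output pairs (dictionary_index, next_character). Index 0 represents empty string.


LZ78 encoding steps:
Dictionary: {0: ''}
Step 1: w='' (idx 0), next='b' -> output (0, 'b'), add 'b' as idx 1
Step 2: w='' (idx 0), next='a' -> output (0, 'a'), add 'a' as idx 2
Step 3: w='b' (idx 1), next='a' -> output (1, 'a'), add 'ba' as idx 3
Step 4: w='a' (idx 2), next='a' -> output (2, 'a'), add 'aa' as idx 4
Step 5: w='ba' (idx 3), next='a' -> output (3, 'a'), add 'baa' as idx 5
Step 6: w='b' (idx 1), end of input -> output (1, '')


Encoded: [(0, 'b'), (0, 'a'), (1, 'a'), (2, 'a'), (3, 'a'), (1, '')]


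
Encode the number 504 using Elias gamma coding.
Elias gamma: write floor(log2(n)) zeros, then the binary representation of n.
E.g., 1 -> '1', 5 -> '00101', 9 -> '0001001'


num_bits = floor(log2(504)) + 1 = 9
leading_zeros = num_bits - 1 = 8
binary(504) = 111111000

Elias gamma(504) = '00000000' + '111111000' = 00000000111111000 (17 bits)


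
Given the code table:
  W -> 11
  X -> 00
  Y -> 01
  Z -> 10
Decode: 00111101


Decoding:
00 -> X
11 -> W
11 -> W
01 -> Y


Result: XWWY


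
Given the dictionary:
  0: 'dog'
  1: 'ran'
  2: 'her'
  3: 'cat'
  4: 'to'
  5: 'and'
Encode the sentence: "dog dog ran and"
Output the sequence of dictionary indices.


Look up each word in the dictionary:
  'dog' -> 0
  'dog' -> 0
  'ran' -> 1
  'and' -> 5

Encoded: [0, 0, 1, 5]


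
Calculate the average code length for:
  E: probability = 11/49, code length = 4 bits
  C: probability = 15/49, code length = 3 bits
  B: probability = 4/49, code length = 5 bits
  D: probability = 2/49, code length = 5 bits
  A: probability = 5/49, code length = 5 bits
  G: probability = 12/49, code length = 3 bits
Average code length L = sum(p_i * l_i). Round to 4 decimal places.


Weighted contributions p_i * l_i:
  E: (11/49) * 4 = 44/49
  C: (15/49) * 3 = 45/49
  B: (4/49) * 5 = 20/49
  D: (2/49) * 5 = 10/49
  A: (5/49) * 5 = 25/49
  G: (12/49) * 3 = 36/49
Sum = (44 + 45 + 20 + 10 + 25 + 36)/49 = 180/49

L = 180/49 = 3.6735 bits/symbol


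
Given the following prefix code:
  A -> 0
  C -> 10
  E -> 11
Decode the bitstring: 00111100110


Decoding step by step:
Bits 0 -> A
Bits 0 -> A
Bits 11 -> E
Bits 11 -> E
Bits 0 -> A
Bits 0 -> A
Bits 11 -> E
Bits 0 -> A


Decoded message: AAEEAAEA


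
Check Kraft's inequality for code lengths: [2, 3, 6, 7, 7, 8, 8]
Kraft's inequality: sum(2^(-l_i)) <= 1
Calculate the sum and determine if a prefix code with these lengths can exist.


Sum = 2^(-2) + 2^(-3) + 2^(-6) + 2^(-7) + 2^(-7) + 2^(-8) + 2^(-8)
    = 0.25 + 0.125 + 0.015625 + 0.0078125 + 0.0078125 + 0.00390625 + 0.00390625
    = 106/256 = 0.4140625
Since 0.4140625 <= 1, Kraft's inequality IS satisfied.
A prefix code with these lengths CAN exist.

Kraft sum = 0.4140625. Satisfied.


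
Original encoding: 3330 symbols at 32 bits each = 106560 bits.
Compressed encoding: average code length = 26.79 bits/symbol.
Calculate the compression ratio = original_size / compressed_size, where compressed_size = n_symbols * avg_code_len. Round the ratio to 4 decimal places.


original_size = n_symbols * orig_bits = 3330 * 32 = 106560 bits
compressed_size = n_symbols * avg_code_len = 3330 * 26.79 = 89210.7 bits
ratio = original_size / compressed_size = 106560 / 89210.7 = 1.1945

Compression ratio = 1.1945


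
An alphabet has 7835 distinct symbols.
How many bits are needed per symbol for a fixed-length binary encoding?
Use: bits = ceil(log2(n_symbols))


log2(7835) = 12.9357
Bracket: 2^12 = 4096 < 7835 <= 2^13 = 8192
So ceil(log2(7835)) = 13

bits = ceil(log2(7835)) = ceil(12.9357) = 13 bits


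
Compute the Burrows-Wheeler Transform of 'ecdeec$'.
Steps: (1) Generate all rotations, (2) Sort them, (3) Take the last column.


Rotations (sorted):
  0: $ecdeec -> last char: c
  1: c$ecdee -> last char: e
  2: cdeec$e -> last char: e
  3: deec$ec -> last char: c
  4: ec$ecde -> last char: e
  5: ecdeec$ -> last char: $
  6: eec$ecd -> last char: d


BWT = ceece$d


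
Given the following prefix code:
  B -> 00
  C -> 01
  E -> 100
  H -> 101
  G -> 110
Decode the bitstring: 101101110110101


Decoding step by step:
Bits 101 -> H
Bits 101 -> H
Bits 110 -> G
Bits 110 -> G
Bits 101 -> H


Decoded message: HHGGH


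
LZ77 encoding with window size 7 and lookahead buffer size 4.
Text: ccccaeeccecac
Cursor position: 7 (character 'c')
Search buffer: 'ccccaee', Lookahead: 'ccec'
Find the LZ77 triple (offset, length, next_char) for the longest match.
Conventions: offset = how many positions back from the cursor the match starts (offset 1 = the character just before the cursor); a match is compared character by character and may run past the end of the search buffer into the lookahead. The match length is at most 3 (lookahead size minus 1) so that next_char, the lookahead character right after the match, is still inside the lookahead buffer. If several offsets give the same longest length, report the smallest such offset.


Try each offset into the search buffer:
  offset=1 (pos 6, char 'e'): match length 0
  offset=2 (pos 5, char 'e'): match length 0
  offset=3 (pos 4, char 'a'): match length 0
  offset=4 (pos 3, char 'c'): match length 1
  offset=5 (pos 2, char 'c'): match length 2
  offset=6 (pos 1, char 'c'): match length 2
  offset=7 (pos 0, char 'c'): match length 2
Longest match has length 2, found at offsets 5, 6, 7; take the smallest, offset 5.
next_char = character at position 7 + 2 = 9 -> 'e'

Best match: offset=5, length=2 (matching 'cc' starting at position 2)
LZ77 triple: (5, 2, 'e')


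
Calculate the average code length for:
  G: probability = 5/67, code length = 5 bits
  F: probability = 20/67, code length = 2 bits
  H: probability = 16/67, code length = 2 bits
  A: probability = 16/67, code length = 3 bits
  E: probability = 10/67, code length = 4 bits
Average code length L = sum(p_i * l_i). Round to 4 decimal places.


Weighted contributions p_i * l_i:
  G: (5/67) * 5 = 25/67
  F: (20/67) * 2 = 40/67
  H: (16/67) * 2 = 32/67
  A: (16/67) * 3 = 48/67
  E: (10/67) * 4 = 40/67
Sum = (25 + 40 + 32 + 48 + 40)/67 = 185/67

L = 185/67 = 2.7612 bits/symbol


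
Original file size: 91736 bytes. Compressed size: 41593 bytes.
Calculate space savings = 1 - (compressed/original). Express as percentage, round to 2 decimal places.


ratio = compressed/original = 41593/91736 = 0.453399
savings = 1 - ratio = 1 - 0.453399 = 0.546601
as a percentage: 0.546601 * 100 = 54.66%

Space savings = 1 - 41593/91736 = 54.66%


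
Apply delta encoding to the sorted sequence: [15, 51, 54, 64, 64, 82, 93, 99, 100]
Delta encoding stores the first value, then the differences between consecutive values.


First value: 15
Deltas:
  51 - 15 = 36
  54 - 51 = 3
  64 - 54 = 10
  64 - 64 = 0
  82 - 64 = 18
  93 - 82 = 11
  99 - 93 = 6
  100 - 99 = 1


Delta encoded: [15, 36, 3, 10, 0, 18, 11, 6, 1]


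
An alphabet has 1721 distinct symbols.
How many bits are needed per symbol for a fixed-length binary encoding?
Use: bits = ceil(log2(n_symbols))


log2(1721) = 10.749
Bracket: 2^10 = 1024 < 1721 <= 2^11 = 2048
So ceil(log2(1721)) = 11

bits = ceil(log2(1721)) = ceil(10.749) = 11 bits


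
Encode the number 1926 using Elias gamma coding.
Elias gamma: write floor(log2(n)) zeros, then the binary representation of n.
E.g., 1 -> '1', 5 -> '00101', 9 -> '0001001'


num_bits = floor(log2(1926)) + 1 = 11
leading_zeros = num_bits - 1 = 10
binary(1926) = 11110000110

Elias gamma(1926) = '0000000000' + '11110000110' = 000000000011110000110 (21 bits)


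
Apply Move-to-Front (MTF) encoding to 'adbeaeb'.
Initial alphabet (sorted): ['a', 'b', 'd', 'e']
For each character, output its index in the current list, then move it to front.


MTF encoding:
'a': index 0 in ['a', 'b', 'd', 'e'] -> ['a', 'b', 'd', 'e']
'd': index 2 in ['a', 'b', 'd', 'e'] -> ['d', 'a', 'b', 'e']
'b': index 2 in ['d', 'a', 'b', 'e'] -> ['b', 'd', 'a', 'e']
'e': index 3 in ['b', 'd', 'a', 'e'] -> ['e', 'b', 'd', 'a']
'a': index 3 in ['e', 'b', 'd', 'a'] -> ['a', 'e', 'b', 'd']
'e': index 1 in ['a', 'e', 'b', 'd'] -> ['e', 'a', 'b', 'd']
'b': index 2 in ['e', 'a', 'b', 'd'] -> ['b', 'e', 'a', 'd']


Output: [0, 2, 2, 3, 3, 1, 2]


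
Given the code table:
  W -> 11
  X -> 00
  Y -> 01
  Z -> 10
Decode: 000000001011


Decoding:
00 -> X
00 -> X
00 -> X
00 -> X
10 -> Z
11 -> W


Result: XXXXZW


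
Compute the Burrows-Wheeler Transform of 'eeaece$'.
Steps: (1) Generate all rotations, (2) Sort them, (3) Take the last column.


Rotations (sorted):
  0: $eeaece -> last char: e
  1: aece$ee -> last char: e
  2: ce$eeae -> last char: e
  3: e$eeaec -> last char: c
  4: eaece$e -> last char: e
  5: ece$eea -> last char: a
  6: eeaece$ -> last char: $


BWT = eeecea$


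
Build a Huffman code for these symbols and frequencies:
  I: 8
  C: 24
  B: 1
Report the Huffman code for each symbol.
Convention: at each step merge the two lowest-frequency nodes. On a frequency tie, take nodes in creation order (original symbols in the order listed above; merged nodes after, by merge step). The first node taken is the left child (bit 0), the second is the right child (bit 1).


Huffman tree construction:
Step 1: Merge B(1) + I(8) = 9
Step 2: Merge (B+I)(9) + C(24) = 33
Read each symbol's code off the tree from the root (left child = 0, right child = 1).

Codes:
  I: 01 (length 2)
  C: 1 (length 1)
  B: 00 (length 2)
Average code length: 42/33 = 1.2727 bits/symbol


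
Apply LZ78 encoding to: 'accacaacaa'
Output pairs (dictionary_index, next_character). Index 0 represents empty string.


LZ78 encoding steps:
Dictionary: {0: ''}
Step 1: w='' (idx 0), next='a' -> output (0, 'a'), add 'a' as idx 1
Step 2: w='' (idx 0), next='c' -> output (0, 'c'), add 'c' as idx 2
Step 3: w='c' (idx 2), next='a' -> output (2, 'a'), add 'ca' as idx 3
Step 4: w='ca' (idx 3), next='a' -> output (3, 'a'), add 'caa' as idx 4
Step 5: w='caa' (idx 4), end of input -> output (4, '')


Encoded: [(0, 'a'), (0, 'c'), (2, 'a'), (3, 'a'), (4, '')]


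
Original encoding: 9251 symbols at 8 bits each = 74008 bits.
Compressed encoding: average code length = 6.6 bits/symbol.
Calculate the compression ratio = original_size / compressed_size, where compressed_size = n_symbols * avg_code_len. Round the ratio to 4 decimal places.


original_size = n_symbols * orig_bits = 9251 * 8 = 74008 bits
compressed_size = n_symbols * avg_code_len = 9251 * 6.6 = 61056.6 bits
ratio = original_size / compressed_size = 74008 / 61056.6 = 1.2121

Compression ratio = 1.2121


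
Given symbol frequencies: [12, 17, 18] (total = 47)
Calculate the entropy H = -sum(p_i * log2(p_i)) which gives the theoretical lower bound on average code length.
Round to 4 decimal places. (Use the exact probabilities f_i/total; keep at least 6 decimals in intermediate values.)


Per-symbol terms -p_i * log2(p_i) with p_i = f_i/47:
  p = 12/47 = 0.255319: log2(p) = -1.969626, -p*log2(p) = 0.502883
  p = 17/47 = 0.361702: log2(p) = -1.467126, -p*log2(p) = 0.530663
  p = 18/47 = 0.382979: log2(p) = -1.384664, -p*log2(p) = 0.530297
H = 0.502883 + 0.530663 + 0.530297 = 1.563843

H = 1.5638 bits/symbol


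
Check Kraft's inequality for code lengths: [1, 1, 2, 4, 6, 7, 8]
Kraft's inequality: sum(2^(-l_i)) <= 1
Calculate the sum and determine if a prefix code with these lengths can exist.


Sum = 2^(-1) + 2^(-1) + 2^(-2) + 2^(-4) + 2^(-6) + 2^(-7) + 2^(-8)
    = 0.5 + 0.5 + 0.25 + 0.0625 + 0.015625 + 0.0078125 + 0.00390625
    = 343/256 = 1.33984375
Since 1.33984375 > 1, Kraft's inequality is NOT satisfied.
A prefix code with these lengths CANNOT exist.

Kraft sum = 1.33984375. Not satisfied.


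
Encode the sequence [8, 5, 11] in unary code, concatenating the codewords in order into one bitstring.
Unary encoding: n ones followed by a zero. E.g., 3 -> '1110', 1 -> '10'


Encode each number as n ones followed by a terminating 0:
  8 -> 111111110 (9 bits)
  5 -> 111110 (6 bits)
  11 -> 111111111110 (12 bits)
Total length = 9 + 6 + 12 = 27 bits.

Unary([8, 5, 11]) = 111111110111110111111111110 (27 bits)


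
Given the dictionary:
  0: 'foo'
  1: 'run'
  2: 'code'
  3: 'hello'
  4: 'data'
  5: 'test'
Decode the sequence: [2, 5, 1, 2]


Look up each index in the dictionary:
  2 -> 'code'
  5 -> 'test'
  1 -> 'run'
  2 -> 'code'

Decoded: "code test run code"


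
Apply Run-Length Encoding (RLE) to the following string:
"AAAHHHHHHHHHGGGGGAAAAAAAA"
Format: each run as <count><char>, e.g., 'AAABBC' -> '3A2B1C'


Scanning runs left to right:
  i=0: run of 'A' x 3 -> '3A'
  i=3: run of 'H' x 9 -> '9H'
  i=12: run of 'G' x 5 -> '5G'
  i=17: run of 'A' x 8 -> '8A'

RLE = 3A9H5G8A


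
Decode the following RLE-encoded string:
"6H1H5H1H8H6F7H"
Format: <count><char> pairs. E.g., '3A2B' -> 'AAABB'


Expanding each <count><char> pair:
  6H -> 'HHHHHH'
  1H -> 'H'
  5H -> 'HHHHH'
  1H -> 'H'
  8H -> 'HHHHHHHH'
  6F -> 'FFFFFF'
  7H -> 'HHHHHHH'

Decoded = HHHHHHHHHHHHHHHHHHHHHFFFFFFHHHHHHH


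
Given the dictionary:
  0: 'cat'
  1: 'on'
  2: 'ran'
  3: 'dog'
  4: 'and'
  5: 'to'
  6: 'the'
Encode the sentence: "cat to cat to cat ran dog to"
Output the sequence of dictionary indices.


Look up each word in the dictionary:
  'cat' -> 0
  'to' -> 5
  'cat' -> 0
  'to' -> 5
  'cat' -> 0
  'ran' -> 2
  'dog' -> 3
  'to' -> 5

Encoded: [0, 5, 0, 5, 0, 2, 3, 5]


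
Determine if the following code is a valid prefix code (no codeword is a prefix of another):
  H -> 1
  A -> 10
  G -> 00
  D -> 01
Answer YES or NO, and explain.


Checking each pair (does one codeword prefix another?):
  H='1' vs A='10': prefix -- VIOLATION

NO -- this is NOT a valid prefix code. H (1) is a prefix of A (10).


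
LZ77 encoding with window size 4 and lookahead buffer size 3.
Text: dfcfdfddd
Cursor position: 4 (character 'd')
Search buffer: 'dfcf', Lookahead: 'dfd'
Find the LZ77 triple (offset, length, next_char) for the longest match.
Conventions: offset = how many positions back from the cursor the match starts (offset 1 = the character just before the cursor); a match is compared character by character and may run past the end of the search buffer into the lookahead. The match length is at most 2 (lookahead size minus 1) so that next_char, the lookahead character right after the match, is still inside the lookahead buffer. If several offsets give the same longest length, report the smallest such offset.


Try each offset into the search buffer:
  offset=1 (pos 3, char 'f'): match length 0
  offset=2 (pos 2, char 'c'): match length 0
  offset=3 (pos 1, char 'f'): match length 0
  offset=4 (pos 0, char 'd'): match length 2
Longest match has length 2 at offset 4.
next_char = character at position 4 + 2 = 6 -> 'd'

Best match: offset=4, length=2 (matching 'df' starting at position 0)
LZ77 triple: (4, 2, 'd')


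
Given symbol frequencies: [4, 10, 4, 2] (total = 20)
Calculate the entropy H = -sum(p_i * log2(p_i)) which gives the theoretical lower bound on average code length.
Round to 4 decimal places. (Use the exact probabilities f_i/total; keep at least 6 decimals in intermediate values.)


Per-symbol terms -p_i * log2(p_i) with p_i = f_i/20:
  p = 4/20 = 0.200000: log2(p) = -2.321928, -p*log2(p) = 0.464386
  p = 10/20 = 0.500000: log2(p) = -1.000000, -p*log2(p) = 0.500000
  p = 4/20 = 0.200000: log2(p) = -2.321928, -p*log2(p) = 0.464386
  p = 2/20 = 0.100000: log2(p) = -3.321928, -p*log2(p) = 0.332193
H = 0.464386 + 0.500000 + 0.464386 + 0.332193 = 1.760965

H = 1.761 bits/symbol


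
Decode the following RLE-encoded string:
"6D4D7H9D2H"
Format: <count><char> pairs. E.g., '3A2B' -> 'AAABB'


Expanding each <count><char> pair:
  6D -> 'DDDDDD'
  4D -> 'DDDD'
  7H -> 'HHHHHHH'
  9D -> 'DDDDDDDDD'
  2H -> 'HH'

Decoded = DDDDDDDDDDHHHHHHHDDDDDDDDDHH


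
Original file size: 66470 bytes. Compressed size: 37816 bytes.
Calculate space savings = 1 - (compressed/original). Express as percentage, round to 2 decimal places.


ratio = compressed/original = 37816/66470 = 0.568918
savings = 1 - ratio = 1 - 0.568918 = 0.431082
as a percentage: 0.431082 * 100 = 43.11%

Space savings = 1 - 37816/66470 = 43.11%


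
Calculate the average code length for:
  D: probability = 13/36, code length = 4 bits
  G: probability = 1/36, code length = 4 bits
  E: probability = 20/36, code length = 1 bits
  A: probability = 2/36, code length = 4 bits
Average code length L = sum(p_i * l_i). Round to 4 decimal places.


Weighted contributions p_i * l_i:
  D: (13/36) * 4 = 52/36
  G: (1/36) * 4 = 4/36
  E: (20/36) * 1 = 20/36
  A: (2/36) * 4 = 8/36
Sum = (52 + 4 + 20 + 8)/36 = 84/36

L = 84/36 = 2.3333 bits/symbol


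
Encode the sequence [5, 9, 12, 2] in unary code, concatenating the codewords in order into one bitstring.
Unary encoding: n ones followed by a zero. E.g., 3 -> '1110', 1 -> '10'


Encode each number as n ones followed by a terminating 0:
  5 -> 111110 (6 bits)
  9 -> 1111111110 (10 bits)
  12 -> 1111111111110 (13 bits)
  2 -> 110 (3 bits)
Total length = 6 + 10 + 13 + 3 = 32 bits.

Unary([5, 9, 12, 2]) = 11111011111111101111111111110110 (32 bits)


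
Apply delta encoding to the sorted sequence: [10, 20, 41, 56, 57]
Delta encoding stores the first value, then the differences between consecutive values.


First value: 10
Deltas:
  20 - 10 = 10
  41 - 20 = 21
  56 - 41 = 15
  57 - 56 = 1


Delta encoded: [10, 10, 21, 15, 1]


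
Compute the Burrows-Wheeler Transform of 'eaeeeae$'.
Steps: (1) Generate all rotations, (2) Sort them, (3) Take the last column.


Rotations (sorted):
  0: $eaeeeae -> last char: e
  1: ae$eaeee -> last char: e
  2: aeeeae$e -> last char: e
  3: e$eaeeea -> last char: a
  4: eae$eaee -> last char: e
  5: eaeeeae$ -> last char: $
  6: eeae$eae -> last char: e
  7: eeeae$ea -> last char: a


BWT = eeeae$ea


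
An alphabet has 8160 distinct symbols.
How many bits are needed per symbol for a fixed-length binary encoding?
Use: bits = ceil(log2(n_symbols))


log2(8160) = 12.9944
Bracket: 2^12 = 4096 < 8160 <= 2^13 = 8192
So ceil(log2(8160)) = 13

bits = ceil(log2(8160)) = ceil(12.9944) = 13 bits


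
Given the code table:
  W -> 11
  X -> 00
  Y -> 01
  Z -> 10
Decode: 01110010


Decoding:
01 -> Y
11 -> W
00 -> X
10 -> Z


Result: YWXZ


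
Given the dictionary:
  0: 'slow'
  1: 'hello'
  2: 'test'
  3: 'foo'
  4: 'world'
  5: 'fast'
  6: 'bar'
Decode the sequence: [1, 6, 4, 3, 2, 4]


Look up each index in the dictionary:
  1 -> 'hello'
  6 -> 'bar'
  4 -> 'world'
  3 -> 'foo'
  2 -> 'test'
  4 -> 'world'

Decoded: "hello bar world foo test world"


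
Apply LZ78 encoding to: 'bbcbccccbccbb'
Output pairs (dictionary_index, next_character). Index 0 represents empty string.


LZ78 encoding steps:
Dictionary: {0: ''}
Step 1: w='' (idx 0), next='b' -> output (0, 'b'), add 'b' as idx 1
Step 2: w='b' (idx 1), next='c' -> output (1, 'c'), add 'bc' as idx 2
Step 3: w='bc' (idx 2), next='c' -> output (2, 'c'), add 'bcc' as idx 3
Step 4: w='' (idx 0), next='c' -> output (0, 'c'), add 'c' as idx 4
Step 5: w='c' (idx 4), next='b' -> output (4, 'b'), add 'cb' as idx 5
Step 6: w='c' (idx 4), next='c' -> output (4, 'c'), add 'cc' as idx 6
Step 7: w='b' (idx 1), next='b' -> output (1, 'b'), add 'bb' as idx 7


Encoded: [(0, 'b'), (1, 'c'), (2, 'c'), (0, 'c'), (4, 'b'), (4, 'c'), (1, 'b')]


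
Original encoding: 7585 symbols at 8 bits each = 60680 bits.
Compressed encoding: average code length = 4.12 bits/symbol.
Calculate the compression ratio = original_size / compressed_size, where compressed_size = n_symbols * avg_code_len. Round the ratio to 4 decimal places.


original_size = n_symbols * orig_bits = 7585 * 8 = 60680 bits
compressed_size = n_symbols * avg_code_len = 7585 * 4.12 = 31250.2 bits
ratio = original_size / compressed_size = 60680 / 31250.2 = 1.9417

Compression ratio = 1.9417


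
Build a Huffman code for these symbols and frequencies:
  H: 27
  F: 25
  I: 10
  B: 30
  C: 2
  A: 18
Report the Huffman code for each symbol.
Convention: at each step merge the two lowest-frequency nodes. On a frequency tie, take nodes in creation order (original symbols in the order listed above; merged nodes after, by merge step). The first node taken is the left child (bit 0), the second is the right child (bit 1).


Huffman tree construction:
Step 1: Merge C(2) + I(10) = 12
Step 2: Merge (C+I)(12) + A(18) = 30
Step 3: Merge F(25) + H(27) = 52
Step 4: Merge B(30) + ((C+I)+A)(30) = 60
Step 5: Merge (F+H)(52) + (B+((C+I)+A))(60) = 112
Read each symbol's code off the tree from the root (left child = 0, right child = 1).

Codes:
  H: 01 (length 2)
  F: 00 (length 2)
  I: 1101 (length 4)
  B: 10 (length 2)
  C: 1100 (length 4)
  A: 111 (length 3)
Average code length: 266/112 = 2.3750 bits/symbol


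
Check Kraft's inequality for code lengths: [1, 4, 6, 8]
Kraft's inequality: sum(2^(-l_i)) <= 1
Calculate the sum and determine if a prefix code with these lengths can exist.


Sum = 2^(-1) + 2^(-4) + 2^(-6) + 2^(-8)
    = 0.5 + 0.0625 + 0.015625 + 0.00390625
    = 149/256 = 0.58203125
Since 0.58203125 <= 1, Kraft's inequality IS satisfied.
A prefix code with these lengths CAN exist.

Kraft sum = 0.58203125. Satisfied.


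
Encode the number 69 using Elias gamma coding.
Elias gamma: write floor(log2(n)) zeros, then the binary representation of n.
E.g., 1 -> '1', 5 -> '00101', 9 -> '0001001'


num_bits = floor(log2(69)) + 1 = 7
leading_zeros = num_bits - 1 = 6
binary(69) = 1000101

Elias gamma(69) = '000000' + '1000101' = 0000001000101 (13 bits)


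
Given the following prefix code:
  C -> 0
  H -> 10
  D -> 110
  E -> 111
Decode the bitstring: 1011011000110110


Decoding step by step:
Bits 10 -> H
Bits 110 -> D
Bits 110 -> D
Bits 0 -> C
Bits 0 -> C
Bits 110 -> D
Bits 110 -> D


Decoded message: HDDCCDD


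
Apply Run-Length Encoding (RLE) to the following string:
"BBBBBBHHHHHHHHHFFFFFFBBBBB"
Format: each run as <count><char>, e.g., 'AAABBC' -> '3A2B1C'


Scanning runs left to right:
  i=0: run of 'B' x 6 -> '6B'
  i=6: run of 'H' x 9 -> '9H'
  i=15: run of 'F' x 6 -> '6F'
  i=21: run of 'B' x 5 -> '5B'

RLE = 6B9H6F5B


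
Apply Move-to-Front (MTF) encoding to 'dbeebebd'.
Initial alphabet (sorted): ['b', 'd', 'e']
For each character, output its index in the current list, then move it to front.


MTF encoding:
'd': index 1 in ['b', 'd', 'e'] -> ['d', 'b', 'e']
'b': index 1 in ['d', 'b', 'e'] -> ['b', 'd', 'e']
'e': index 2 in ['b', 'd', 'e'] -> ['e', 'b', 'd']
'e': index 0 in ['e', 'b', 'd'] -> ['e', 'b', 'd']
'b': index 1 in ['e', 'b', 'd'] -> ['b', 'e', 'd']
'e': index 1 in ['b', 'e', 'd'] -> ['e', 'b', 'd']
'b': index 1 in ['e', 'b', 'd'] -> ['b', 'e', 'd']
'd': index 2 in ['b', 'e', 'd'] -> ['d', 'b', 'e']


Output: [1, 1, 2, 0, 1, 1, 1, 2]
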